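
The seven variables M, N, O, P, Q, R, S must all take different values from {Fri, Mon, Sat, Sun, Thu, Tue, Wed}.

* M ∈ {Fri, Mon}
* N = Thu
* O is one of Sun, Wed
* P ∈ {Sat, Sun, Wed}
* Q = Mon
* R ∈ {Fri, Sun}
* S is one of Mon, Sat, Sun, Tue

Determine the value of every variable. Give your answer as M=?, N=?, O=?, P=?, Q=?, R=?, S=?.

N must be Thu (only option left).
Q must be Mon (only option left). Strike Mon from M, S.
That leaves M = Fri. Strike Fri from R.
R's domain is down to {Sun}, so R = Sun. So O, P, S can't be Sun.
O's domain is down to {Wed}, so O = Wed. So P can't be Wed.
P's domain is down to {Sat}, so P = Sat. Eliminate Sat elsewhere: S.
S must be Tue (only option left).

M=Fri, N=Thu, O=Wed, P=Sat, Q=Mon, R=Sun, S=Tue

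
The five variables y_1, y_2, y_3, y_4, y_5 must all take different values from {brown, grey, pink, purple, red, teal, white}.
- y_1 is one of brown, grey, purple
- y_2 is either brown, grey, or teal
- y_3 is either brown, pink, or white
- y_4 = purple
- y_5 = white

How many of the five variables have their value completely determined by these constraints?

y_4's domain is down to {purple}, so y_4 = purple. Remove purple from y_1.
That leaves y_5 = white. Eliminate white elsewhere: y_3.
Determined: y_4=purple, y_5=white. The other variables each still have more than one consistent value. That makes 2.

2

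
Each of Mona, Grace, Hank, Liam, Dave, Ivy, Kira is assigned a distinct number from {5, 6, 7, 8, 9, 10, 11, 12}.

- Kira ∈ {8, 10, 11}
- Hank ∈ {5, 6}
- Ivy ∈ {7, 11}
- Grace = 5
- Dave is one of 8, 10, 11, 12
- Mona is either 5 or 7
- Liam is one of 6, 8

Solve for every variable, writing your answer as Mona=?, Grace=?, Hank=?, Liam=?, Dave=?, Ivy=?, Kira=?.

Mona=7, Grace=5, Hank=6, Liam=8, Dave=12, Ivy=11, Kira=10

Grace's domain is down to {5}, so Grace = 5. Strike 5 from Mona, Hank.
Hank has just one choice, so Hank = 6. Strike 6 from Liam.
Liam has just one choice, so Liam = 8. Remove 8 from Dave, Kira.
Mona's domain is down to {7}, so Mona = 7. Eliminate 7 elsewhere: Ivy.
That leaves Ivy = 11. So Dave, Kira can't be 11.
Kira has just one choice, so Kira = 10. So Dave can't be 10.
Dave has just one choice, so Dave = 12.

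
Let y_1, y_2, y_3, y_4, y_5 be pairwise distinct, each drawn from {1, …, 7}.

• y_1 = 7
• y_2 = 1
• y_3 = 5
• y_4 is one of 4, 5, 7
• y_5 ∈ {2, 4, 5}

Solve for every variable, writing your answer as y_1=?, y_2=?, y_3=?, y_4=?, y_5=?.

y_1 has just one choice, so y_1 = 7. Eliminate 7 elsewhere: y_4.
y_2 has just one choice, so y_2 = 1.
y_3 must be 5 (only option left). Strike 5 from y_4, y_5.
y_4 must be 4 (only option left). So y_5 can't be 4.
y_5 has just one choice, so y_5 = 2.

y_1=7, y_2=1, y_3=5, y_4=4, y_5=2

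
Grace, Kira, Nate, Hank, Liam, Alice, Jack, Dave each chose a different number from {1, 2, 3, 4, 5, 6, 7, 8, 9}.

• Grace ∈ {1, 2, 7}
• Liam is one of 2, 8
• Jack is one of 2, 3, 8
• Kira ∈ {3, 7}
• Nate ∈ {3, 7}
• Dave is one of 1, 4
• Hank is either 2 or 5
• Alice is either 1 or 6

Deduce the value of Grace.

1

The 8 variables together cover exactly {1, 2, 3, 4, 5, 6, 7, 8} — 8 values for 8 variables — and 4 appears only in Dave's list, so Dave = 4.
The 7 still-open variables draw from only 7 values {1, 2, 3, 5, 6, 7, 8}, so each is used; only Hank can be 5, hence Hank = 5.
The 6 still-open variables together cover exactly {1, 2, 3, 6, 7, 8} — 6 values for 6 variables — and 6 appears only in Alice's list, so Alice = 6.
The 5 still-open variables draw from only 5 values {1, 2, 3, 7, 8}, so each is used; only Grace can be 1, hence Grace = 1.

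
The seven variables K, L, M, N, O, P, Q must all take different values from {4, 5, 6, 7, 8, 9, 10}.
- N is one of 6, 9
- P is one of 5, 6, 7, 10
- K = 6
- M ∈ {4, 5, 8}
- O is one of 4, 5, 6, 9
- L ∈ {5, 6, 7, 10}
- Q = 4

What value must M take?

K has just one choice, so K = 6. Strike 6 from L, N, O, P.
That leaves N = 9. Remove 9 from O.
That leaves Q = 4. So M, O can't be 4.
O must be 5 (only option left). Remove 5 from L, M, P.
So M = 8.

8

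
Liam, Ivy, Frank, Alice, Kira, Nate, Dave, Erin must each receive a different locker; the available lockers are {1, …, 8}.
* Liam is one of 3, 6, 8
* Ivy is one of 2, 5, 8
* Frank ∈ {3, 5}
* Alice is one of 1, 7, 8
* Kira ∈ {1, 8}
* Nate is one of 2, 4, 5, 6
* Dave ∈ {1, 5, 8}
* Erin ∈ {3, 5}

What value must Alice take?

7

Among the 8 variables, 4 fits only Nate (and all 8 values in {1, 2, 3, 4, 5, 6, 7, 8} must be used), so Nate = 4.
The 7 still-open variables together cover exactly {1, 2, 3, 5, 6, 7, 8} — 7 values for 7 variables — and 2 appears only in Ivy's list, so Ivy = 2.
The 6 still-open variables together cover exactly {1, 3, 5, 6, 7, 8} — 6 values for 6 variables — and 6 appears only in Liam's list, so Liam = 6.
The 5 still-open variables draw from only 5 values {1, 3, 5, 7, 8}, so each is used; only Alice can be 7, hence Alice = 7.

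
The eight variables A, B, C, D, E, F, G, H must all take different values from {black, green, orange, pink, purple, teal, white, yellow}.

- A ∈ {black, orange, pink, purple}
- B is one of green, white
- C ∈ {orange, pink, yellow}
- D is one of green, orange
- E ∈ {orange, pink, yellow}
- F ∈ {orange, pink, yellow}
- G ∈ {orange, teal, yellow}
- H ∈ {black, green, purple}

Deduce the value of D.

The 8 variables draw from only 8 values {black, green, orange, pink, purple, teal, white, yellow}, so each is used; only G can be teal, hence G = teal.
The 7 still-open variables together cover exactly {black, green, orange, pink, purple, white, yellow} — 7 values for 7 variables — and white appears only in B's list, so B = white.
C, E, F between them cover only {orange, pink, yellow} — a naked triple. Remove those values from A, D.
So D = green.

green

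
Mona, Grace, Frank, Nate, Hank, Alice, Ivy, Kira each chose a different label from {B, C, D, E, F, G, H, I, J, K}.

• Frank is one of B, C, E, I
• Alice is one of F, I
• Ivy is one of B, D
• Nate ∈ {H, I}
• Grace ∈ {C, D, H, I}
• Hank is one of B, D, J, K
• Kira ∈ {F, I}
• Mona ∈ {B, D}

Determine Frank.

Mona and Ivy share exactly the 2 values {B, D}; by pigeonhole those values go to them, so strike B, D from Grace, Frank, Hank.
The 2 variables Alice and Kira are confined to {F, I}, which locks those values in; drop them from Grace, Frank, Nate.
Nate has just one choice, so Nate = H. Strike H from Grace.
Grace's domain is down to {C}, so Grace = C. Remove C from Frank.
So Frank = E.

E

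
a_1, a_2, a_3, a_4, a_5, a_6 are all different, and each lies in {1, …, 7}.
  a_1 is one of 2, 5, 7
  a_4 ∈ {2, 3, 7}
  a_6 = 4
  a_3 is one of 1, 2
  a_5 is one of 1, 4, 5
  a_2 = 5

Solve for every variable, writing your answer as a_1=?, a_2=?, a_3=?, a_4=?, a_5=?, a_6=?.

a_2's domain is down to {5}, so a_2 = 5. Strike 5 from a_1, a_5.
That leaves a_6 = 4. Remove 4 from a_5.
a_5 must be 1 (only option left). So a_3 can't be 1.
a_3 has just one choice, so a_3 = 2. Strike 2 from a_1, a_4.
a_1 has just one choice, so a_1 = 7. Remove 7 from a_4.
a_4 has just one choice, so a_4 = 3.

a_1=7, a_2=5, a_3=2, a_4=3, a_5=1, a_6=4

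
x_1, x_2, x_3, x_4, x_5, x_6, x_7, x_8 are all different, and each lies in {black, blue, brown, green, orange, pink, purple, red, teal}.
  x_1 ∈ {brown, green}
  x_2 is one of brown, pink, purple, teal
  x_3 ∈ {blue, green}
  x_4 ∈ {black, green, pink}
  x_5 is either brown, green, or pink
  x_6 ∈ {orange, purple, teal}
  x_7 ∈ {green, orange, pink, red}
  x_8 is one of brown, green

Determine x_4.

black

x_1 and x_8 between them cover only {brown, green} — a naked pair. Remove those values from x_2, x_3, x_4, x_5, x_7.
That leaves x_3 = blue.
x_5 has just one choice, so x_5 = pink. Remove pink from x_2, x_4, x_7.
So x_4 = black.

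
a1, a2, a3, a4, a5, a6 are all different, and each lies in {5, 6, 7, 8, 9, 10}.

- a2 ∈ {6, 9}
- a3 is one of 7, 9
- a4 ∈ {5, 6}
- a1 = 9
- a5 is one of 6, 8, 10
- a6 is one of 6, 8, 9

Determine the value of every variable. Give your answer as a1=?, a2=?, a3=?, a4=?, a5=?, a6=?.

a1=9, a2=6, a3=7, a4=5, a5=10, a6=8

a1's domain is down to {9}, so a1 = 9. Strike 9 from a2, a3, a6.
a2's domain is down to {6}, so a2 = 6. Remove 6 from a4, a5, a6.
That leaves a3 = 7.
a4 must be 5 (only option left).
a6 must be 8 (only option left). Remove 8 from a5.
a5's domain is down to {10}, so a5 = 10.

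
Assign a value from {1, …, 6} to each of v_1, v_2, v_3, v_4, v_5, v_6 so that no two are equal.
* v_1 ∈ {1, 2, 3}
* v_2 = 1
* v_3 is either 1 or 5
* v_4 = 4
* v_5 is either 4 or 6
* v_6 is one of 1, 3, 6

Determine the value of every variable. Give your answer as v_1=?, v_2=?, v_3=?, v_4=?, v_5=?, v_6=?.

v_2 must be 1 (only option left). So v_1, v_3, v_6 can't be 1.
v_3 must be 5 (only option left).
v_4's domain is down to {4}, so v_4 = 4. Eliminate 4 elsewhere: v_5.
v_5's domain is down to {6}, so v_5 = 6. Eliminate 6 elsewhere: v_6.
That leaves v_6 = 3. So v_1 can't be 3.
That leaves v_1 = 2.

v_1=2, v_2=1, v_3=5, v_4=4, v_5=6, v_6=3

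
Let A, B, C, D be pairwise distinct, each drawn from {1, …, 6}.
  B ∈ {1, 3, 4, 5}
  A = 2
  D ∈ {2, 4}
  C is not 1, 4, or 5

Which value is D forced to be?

A must be 2 (only option left). Remove 2 from C, D.
So D = 4.

4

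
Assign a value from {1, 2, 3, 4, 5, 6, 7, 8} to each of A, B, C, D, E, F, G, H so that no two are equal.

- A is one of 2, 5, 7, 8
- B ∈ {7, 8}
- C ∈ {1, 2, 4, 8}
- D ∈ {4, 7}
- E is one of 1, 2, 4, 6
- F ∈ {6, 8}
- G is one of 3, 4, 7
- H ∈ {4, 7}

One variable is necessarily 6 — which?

F

Among the 8 variables, 3 fits only G (and all 8 values in {1, 2, 3, 4, 5, 6, 7, 8} must be used), so G = 3.
Among the 7 still-open variables, 5 fits only A (and all 7 values in {1, 2, 4, 5, 6, 7, 8} must be used), so A = 5.
D and H between them cover only {4, 7} — a naked pair. Remove those values from B, C, E.
B must be 8 (only option left). Remove 8 from C, F.
So 6 goes to F.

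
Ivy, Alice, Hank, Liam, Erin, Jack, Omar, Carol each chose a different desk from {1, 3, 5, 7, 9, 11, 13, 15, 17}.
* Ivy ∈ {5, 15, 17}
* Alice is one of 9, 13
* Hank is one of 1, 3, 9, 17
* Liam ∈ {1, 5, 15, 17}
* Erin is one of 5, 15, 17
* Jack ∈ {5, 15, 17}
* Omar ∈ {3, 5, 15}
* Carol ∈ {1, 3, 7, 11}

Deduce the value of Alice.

13

Ivy, Erin, Jack share exactly the 3 values {5, 15, 17}; by pigeonhole those values go to them, so strike 5, 15, 17 from Hank, Liam, Omar.
Liam must be 1 (only option left). Eliminate 1 elsewhere: Hank, Carol.
That leaves Omar = 3. So Hank, Carol can't be 3.
That leaves Hank = 9. Eliminate 9 elsewhere: Alice.
So Alice = 13.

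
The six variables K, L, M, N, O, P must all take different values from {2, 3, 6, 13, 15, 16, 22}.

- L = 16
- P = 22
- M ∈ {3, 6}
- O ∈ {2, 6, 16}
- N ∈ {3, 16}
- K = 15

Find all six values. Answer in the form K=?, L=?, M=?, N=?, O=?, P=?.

K=15, L=16, M=6, N=3, O=2, P=22

K's domain is down to {15}, so K = 15.
L must be 16 (only option left). Eliminate 16 elsewhere: N, O.
N's domain is down to {3}, so N = 3. So M can't be 3.
P's domain is down to {22}, so P = 22.
M's domain is down to {6}, so M = 6. Remove 6 from O.
O must be 2 (only option left).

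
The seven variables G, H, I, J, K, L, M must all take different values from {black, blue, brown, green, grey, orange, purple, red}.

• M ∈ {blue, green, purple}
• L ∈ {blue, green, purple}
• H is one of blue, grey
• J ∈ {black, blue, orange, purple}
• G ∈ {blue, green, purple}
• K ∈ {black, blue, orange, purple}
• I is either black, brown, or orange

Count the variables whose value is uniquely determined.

2

Among the 7 variables, brown fits only I (and all 7 values in {black, blue, brown, green, grey, orange, purple} must be used), so I = brown.
The 6 still-open variables draw from only 6 values {black, blue, green, grey, orange, purple}, so each is used; only H can be grey, hence H = grey.
G, L, M between them cover only {blue, green, purple} — a naked triple. Remove those values from J, K.
Determined: H=grey, I=brown. The other variables each still have more than one consistent value. That makes 2.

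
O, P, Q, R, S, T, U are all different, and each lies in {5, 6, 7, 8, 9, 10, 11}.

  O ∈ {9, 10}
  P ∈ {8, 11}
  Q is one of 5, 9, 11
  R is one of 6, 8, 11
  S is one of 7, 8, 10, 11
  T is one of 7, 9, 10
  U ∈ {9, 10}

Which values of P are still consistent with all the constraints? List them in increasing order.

8, 11

The 7 variables together cover exactly {5, 6, 7, 8, 9, 10, 11} — 7 values for 7 variables — and 5 appears only in Q's list, so Q = 5.
Among the 6 still-open variables, 6 fits only R (and all 6 values in {6, 7, 8, 9, 10, 11} must be used), so R = 6.
The 2 variables O and U are confined to {9, 10}, which locks those values in; drop them from S, T.
T has just one choice, so T = 7. Strike 7 from S.
No further eliminations apply; P can still be any of 8, 11.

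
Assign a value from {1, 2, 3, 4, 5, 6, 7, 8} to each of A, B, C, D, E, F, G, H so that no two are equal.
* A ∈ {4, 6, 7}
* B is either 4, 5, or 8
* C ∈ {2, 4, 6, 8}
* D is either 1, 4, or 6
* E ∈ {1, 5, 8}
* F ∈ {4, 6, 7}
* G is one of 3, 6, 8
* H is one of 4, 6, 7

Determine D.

The 8 variables draw from only 8 values {1, 2, 3, 4, 5, 6, 7, 8}, so each is used; only C can be 2, hence C = 2.
The 7 still-open variables draw from only 7 values {1, 3, 4, 5, 6, 7, 8}, so each is used; only G can be 3, hence G = 3.
A, F, H between them cover only {4, 6, 7} — a naked triple. Remove those values from B, D.
So D = 1.

1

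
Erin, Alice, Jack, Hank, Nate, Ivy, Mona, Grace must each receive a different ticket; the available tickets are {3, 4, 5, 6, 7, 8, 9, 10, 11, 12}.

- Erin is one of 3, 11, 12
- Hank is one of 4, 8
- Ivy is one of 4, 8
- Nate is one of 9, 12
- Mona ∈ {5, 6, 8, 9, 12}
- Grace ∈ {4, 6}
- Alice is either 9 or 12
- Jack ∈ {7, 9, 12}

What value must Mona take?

Alice and Nate between them cover only {9, 12} — a naked pair. Remove those values from Erin, Jack, Mona.
Jack has just one choice, so Jack = 7.
The 2 variables Hank and Ivy are confined to {4, 8}, which locks those values in; drop them from Mona, Grace.
That leaves Grace = 6. Eliminate 6 elsewhere: Mona.
So Mona = 5.

5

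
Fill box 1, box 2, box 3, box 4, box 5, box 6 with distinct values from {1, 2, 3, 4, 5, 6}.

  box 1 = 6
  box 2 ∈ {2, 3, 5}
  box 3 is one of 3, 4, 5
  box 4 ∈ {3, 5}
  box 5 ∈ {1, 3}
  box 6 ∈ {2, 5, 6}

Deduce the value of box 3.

4

box 1 has just one choice, so box 1 = 6. Remove 6 from box 6.
The 5 still-open variables together cover exactly {1, 2, 3, 4, 5} — 5 values for 5 variables — and 1 appears only in box 5's list, so box 5 = 1.
The 4 still-open variables draw from only 4 values {2, 3, 4, 5}, so each is used; only box 3 can be 4, hence box 3 = 4.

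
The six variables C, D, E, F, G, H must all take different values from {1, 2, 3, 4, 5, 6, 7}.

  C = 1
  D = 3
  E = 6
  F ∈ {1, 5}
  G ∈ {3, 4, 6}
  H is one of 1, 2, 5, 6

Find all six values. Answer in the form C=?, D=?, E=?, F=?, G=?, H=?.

C=1, D=3, E=6, F=5, G=4, H=2

C's domain is down to {1}, so C = 1. Remove 1 from F, H.
D's domain is down to {3}, so D = 3. Remove 3 from G.
E must be 6 (only option left). Eliminate 6 elsewhere: G, H.
F's domain is down to {5}, so F = 5. Eliminate 5 elsewhere: H.
G has just one choice, so G = 4.
H's domain is down to {2}, so H = 2.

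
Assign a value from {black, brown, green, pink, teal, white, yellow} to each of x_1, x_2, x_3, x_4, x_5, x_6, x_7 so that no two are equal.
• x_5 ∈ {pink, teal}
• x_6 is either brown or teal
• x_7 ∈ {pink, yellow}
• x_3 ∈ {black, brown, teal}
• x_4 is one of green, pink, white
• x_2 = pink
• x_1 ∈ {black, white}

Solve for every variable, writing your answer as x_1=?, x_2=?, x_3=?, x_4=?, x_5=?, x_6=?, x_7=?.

x_1=white, x_2=pink, x_3=black, x_4=green, x_5=teal, x_6=brown, x_7=yellow

x_2 has just one choice, so x_2 = pink. Remove pink from x_4, x_5, x_7.
x_5 has just one choice, so x_5 = teal. Eliminate teal elsewhere: x_3, x_6.
x_6 must be brown (only option left). Eliminate brown elsewhere: x_3.
x_7 must be yellow (only option left).
x_3 must be black (only option left). So x_1 can't be black.
x_1 has just one choice, so x_1 = white. So x_4 can't be white.
x_4's domain is down to {green}, so x_4 = green.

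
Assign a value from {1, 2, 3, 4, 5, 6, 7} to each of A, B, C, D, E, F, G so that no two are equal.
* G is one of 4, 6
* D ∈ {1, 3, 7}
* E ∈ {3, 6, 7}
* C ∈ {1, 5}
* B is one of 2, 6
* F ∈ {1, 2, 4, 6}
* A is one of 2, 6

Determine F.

1

The 7 variables together cover exactly {1, 2, 3, 4, 5, 6, 7} — 7 values for 7 variables — and 5 appears only in C's list, so C = 5.
A and B between them cover only {2, 6} — a naked pair. Remove those values from E, F, G.
That leaves G = 4. Strike 4 from F.
So F = 1.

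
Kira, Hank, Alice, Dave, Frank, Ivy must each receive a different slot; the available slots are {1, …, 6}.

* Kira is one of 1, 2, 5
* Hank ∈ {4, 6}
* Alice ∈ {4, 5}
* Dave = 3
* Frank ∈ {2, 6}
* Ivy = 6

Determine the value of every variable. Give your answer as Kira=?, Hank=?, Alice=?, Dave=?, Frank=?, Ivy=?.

Dave must be 3 (only option left).
That leaves Ivy = 6. So Hank, Frank can't be 6.
Hank has just one choice, so Hank = 4. Strike 4 from Alice.
Alice's domain is down to {5}, so Alice = 5. Eliminate 5 elsewhere: Kira.
Frank's domain is down to {2}, so Frank = 2. Eliminate 2 elsewhere: Kira.
That leaves Kira = 1.

Kira=1, Hank=4, Alice=5, Dave=3, Frank=2, Ivy=6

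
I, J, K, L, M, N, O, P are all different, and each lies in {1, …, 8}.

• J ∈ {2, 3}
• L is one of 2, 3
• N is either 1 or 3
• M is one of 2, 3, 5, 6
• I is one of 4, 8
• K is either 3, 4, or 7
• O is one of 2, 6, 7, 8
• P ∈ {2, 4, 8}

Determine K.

7

The 8 variables together cover exactly {1, 2, 3, 4, 5, 6, 7, 8} — 8 values for 8 variables — and 1 appears only in N's list, so N = 1.
Among the 7 still-open variables, 5 fits only M (and all 7 values in {2, 3, 4, 5, 6, 7, 8} must be used), so M = 5.
The 6 still-open variables together cover exactly {2, 3, 4, 6, 7, 8} — 6 values for 6 variables — and 6 appears only in O's list, so O = 6.
Among the 5 still-open variables, 7 fits only K (and all 5 values in {2, 3, 4, 7, 8} must be used), so K = 7.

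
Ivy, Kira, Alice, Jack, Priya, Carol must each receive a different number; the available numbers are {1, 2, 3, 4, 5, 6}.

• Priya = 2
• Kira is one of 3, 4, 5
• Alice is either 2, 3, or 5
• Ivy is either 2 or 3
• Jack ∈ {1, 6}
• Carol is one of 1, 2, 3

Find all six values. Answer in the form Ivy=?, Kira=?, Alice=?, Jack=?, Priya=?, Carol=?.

Priya must be 2 (only option left). So Ivy, Alice, Carol can't be 2.
That leaves Ivy = 3. So Kira, Alice, Carol can't be 3.
Alice has just one choice, so Alice = 5. Strike 5 from Kira.
Carol has just one choice, so Carol = 1. So Jack can't be 1.
Kira has just one choice, so Kira = 4.
Jack must be 6 (only option left).

Ivy=3, Kira=4, Alice=5, Jack=6, Priya=2, Carol=1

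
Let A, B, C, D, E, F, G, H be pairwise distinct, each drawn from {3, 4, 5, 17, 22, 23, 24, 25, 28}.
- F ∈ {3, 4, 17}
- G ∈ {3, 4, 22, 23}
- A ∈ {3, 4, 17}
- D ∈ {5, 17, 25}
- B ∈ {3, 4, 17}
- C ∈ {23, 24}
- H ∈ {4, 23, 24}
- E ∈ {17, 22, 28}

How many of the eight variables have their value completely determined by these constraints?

2

A, B, F share exactly the 3 values {3, 4, 17}; by pigeonhole those values go to them, so strike 3, 4, 17 from D, E, G, H.
The 2 variables C and H are confined to {23, 24}, which locks those values in; drop them from G.
G must be 22 (only option left). Strike 22 from E.
E has just one choice, so E = 28.
Determined: E=28, G=22. The other variables each still have more than one consistent value. That makes 2.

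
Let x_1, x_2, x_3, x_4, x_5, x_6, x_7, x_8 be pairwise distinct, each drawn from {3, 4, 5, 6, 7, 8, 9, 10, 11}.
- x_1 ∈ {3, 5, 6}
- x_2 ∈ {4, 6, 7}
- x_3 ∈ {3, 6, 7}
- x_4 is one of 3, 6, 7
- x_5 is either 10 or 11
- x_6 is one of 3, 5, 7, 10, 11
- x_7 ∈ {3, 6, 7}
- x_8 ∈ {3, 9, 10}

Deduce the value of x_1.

Among the 8 variables, 4 fits only x_2 (and all 8 values in {3, 4, 5, 6, 7, 9, 10, 11} must be used), so x_2 = 4.
The 7 still-open variables draw from only 7 values {3, 5, 6, 7, 9, 10, 11}, so each is used; only x_8 can be 9, hence x_8 = 9.
The 3 variables x_3, x_4, x_7 are confined to {3, 6, 7}, which locks those values in; drop them from x_1, x_6.
So x_1 = 5.

5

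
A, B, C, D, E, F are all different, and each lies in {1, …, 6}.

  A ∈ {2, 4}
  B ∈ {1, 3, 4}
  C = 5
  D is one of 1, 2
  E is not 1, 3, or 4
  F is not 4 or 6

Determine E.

C's domain is down to {5}, so C = 5. Eliminate 5 elsewhere: E, F.
The 5 still-open variables draw from only 5 values {1, 2, 3, 4, 6}, so each is used; only E can be 6, hence E = 6.

6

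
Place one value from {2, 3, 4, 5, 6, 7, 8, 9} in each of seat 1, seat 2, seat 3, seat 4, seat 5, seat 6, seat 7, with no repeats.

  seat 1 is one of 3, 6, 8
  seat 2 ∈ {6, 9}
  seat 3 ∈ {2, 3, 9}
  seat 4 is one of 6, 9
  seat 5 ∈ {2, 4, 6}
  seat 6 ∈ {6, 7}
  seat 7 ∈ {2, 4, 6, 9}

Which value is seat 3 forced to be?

The 7 variables draw from only 7 values {2, 3, 4, 6, 7, 8, 9}, so each is used; only seat 6 can be 7, hence seat 6 = 7.
Among the 6 still-open variables, 8 fits only seat 1 (and all 6 values in {2, 3, 4, 6, 8, 9} must be used), so seat 1 = 8.
Among the 5 still-open variables, 3 fits only seat 3 (and all 5 values in {2, 3, 4, 6, 9} must be used), so seat 3 = 3.

3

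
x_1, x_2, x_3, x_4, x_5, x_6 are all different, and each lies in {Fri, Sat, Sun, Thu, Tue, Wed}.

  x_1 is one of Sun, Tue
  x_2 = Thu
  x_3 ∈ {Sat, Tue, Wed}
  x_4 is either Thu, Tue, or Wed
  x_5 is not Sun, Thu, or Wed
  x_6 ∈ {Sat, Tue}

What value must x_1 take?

Sun

x_2's domain is down to {Thu}, so x_2 = Thu. Strike Thu from x_4.
The 5 still-open variables together cover exactly {Fri, Sat, Sun, Tue, Wed} — 5 values for 5 variables — and Fri appears only in x_5's list, so x_5 = Fri.
The 4 still-open variables together cover exactly {Sat, Sun, Tue, Wed} — 4 values for 4 variables — and Sun appears only in x_1's list, so x_1 = Sun.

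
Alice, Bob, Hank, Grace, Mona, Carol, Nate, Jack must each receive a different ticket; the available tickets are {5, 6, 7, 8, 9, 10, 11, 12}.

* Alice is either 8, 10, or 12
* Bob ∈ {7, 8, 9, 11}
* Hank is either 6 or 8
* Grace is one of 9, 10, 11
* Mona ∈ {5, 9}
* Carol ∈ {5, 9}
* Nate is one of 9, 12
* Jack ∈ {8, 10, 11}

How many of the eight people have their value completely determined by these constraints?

3

Among the 8 variables, 6 fits only Hank (and all 8 values in {5, 6, 7, 8, 9, 10, 11, 12} must be used), so Hank = 6.
Among the 7 still-open variables, 7 fits only Bob (and all 7 values in {5, 7, 8, 9, 10, 11, 12} must be used), so Bob = 7.
Mona and Carol between them cover only {5, 9} — a naked pair. Remove those values from Grace, Nate.
Nate must be 12 (only option left). Strike 12 from Alice.
Determined: Bob=7, Hank=6, Nate=12. The other people each still have more than one consistent value. That makes 3.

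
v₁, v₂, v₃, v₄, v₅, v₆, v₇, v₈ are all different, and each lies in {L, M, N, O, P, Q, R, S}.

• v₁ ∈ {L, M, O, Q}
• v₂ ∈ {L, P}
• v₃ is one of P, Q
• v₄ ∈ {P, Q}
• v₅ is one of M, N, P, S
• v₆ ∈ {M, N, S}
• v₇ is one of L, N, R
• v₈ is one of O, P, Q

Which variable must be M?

v₁

The 8 variables draw from only 8 values {L, M, N, O, P, Q, R, S}, so each is used; only v₇ can be R, hence v₇ = R.
v₃ and v₄ between them cover only {P, Q} — a naked pair. Remove those values from v₁, v₂, v₅, v₈.
v₂'s domain is down to {L}, so v₂ = L. So v₁ can't be L.
v₈ must be O (only option left). Strike O from v₁.
So M goes to v₁.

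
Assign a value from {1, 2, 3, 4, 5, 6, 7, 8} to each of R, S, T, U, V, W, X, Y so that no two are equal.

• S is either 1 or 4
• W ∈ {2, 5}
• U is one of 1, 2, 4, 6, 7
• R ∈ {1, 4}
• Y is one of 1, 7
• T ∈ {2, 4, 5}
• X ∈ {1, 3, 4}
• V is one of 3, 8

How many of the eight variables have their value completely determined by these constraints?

4

The 8 variables together cover exactly {1, 2, 3, 4, 5, 6, 7, 8} — 8 values for 8 variables — and 6 appears only in U's list, so U = 6.
The 7 still-open variables draw from only 7 values {1, 2, 3, 4, 5, 7, 8}, so each is used; only Y can be 7, hence Y = 7.
The 6 still-open variables draw from only 6 values {1, 2, 3, 4, 5, 8}, so each is used; only V can be 8, hence V = 8.
The 5 still-open variables together cover exactly {1, 2, 3, 4, 5} — 5 values for 5 variables — and 3 appears only in X's list, so X = 3.
R and S share exactly the 2 values {1, 4}; by pigeonhole those values go to them, so strike 1, 4 from T.
Determined: U=6, V=8, X=3, Y=7. The other variables each still have more than one consistent value. That makes 4.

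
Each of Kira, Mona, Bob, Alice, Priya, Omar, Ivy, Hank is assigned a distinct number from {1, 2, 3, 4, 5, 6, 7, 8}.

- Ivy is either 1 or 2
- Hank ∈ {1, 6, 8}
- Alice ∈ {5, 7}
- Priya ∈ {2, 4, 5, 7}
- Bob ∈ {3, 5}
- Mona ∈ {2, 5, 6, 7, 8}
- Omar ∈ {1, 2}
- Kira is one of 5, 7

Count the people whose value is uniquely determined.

The 8 variables draw from only 8 values {1, 2, 3, 4, 5, 6, 7, 8}, so each is used; only Bob can be 3, hence Bob = 3.
The 7 still-open variables together cover exactly {1, 2, 4, 5, 6, 7, 8} — 7 values for 7 variables — and 4 appears only in Priya's list, so Priya = 4.
The 2 variables Kira and Alice are confined to {5, 7}, which locks those values in; drop them from Mona.
Omar and Ivy share exactly the 2 values {1, 2}; by pigeonhole those values go to them, so strike 1, 2 from Mona, Hank.
Determined: Bob=3, Priya=4. The other people each still have more than one consistent value. That makes 2.

2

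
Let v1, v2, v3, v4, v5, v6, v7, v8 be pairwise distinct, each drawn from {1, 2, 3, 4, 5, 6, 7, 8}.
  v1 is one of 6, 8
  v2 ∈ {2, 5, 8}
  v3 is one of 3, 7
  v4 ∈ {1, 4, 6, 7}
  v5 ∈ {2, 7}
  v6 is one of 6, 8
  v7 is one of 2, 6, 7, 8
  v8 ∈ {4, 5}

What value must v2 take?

Among the 8 variables, 1 fits only v4 (and all 8 values in {1, 2, 3, 4, 5, 6, 7, 8} must be used), so v4 = 1.
The 7 still-open variables draw from only 7 values {2, 3, 4, 5, 6, 7, 8}, so each is used; only v3 can be 3, hence v3 = 3.
Among the 6 still-open variables, 4 fits only v8 (and all 6 values in {2, 4, 5, 6, 7, 8} must be used), so v8 = 4.
Among the 5 still-open variables, 5 fits only v2 (and all 5 values in {2, 5, 6, 7, 8} must be used), so v2 = 5.

5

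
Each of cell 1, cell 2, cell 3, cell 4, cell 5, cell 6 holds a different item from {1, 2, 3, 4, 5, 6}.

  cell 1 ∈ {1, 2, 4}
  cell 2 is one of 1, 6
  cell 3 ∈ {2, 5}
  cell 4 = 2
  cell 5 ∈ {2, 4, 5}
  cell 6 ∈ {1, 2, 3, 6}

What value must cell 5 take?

4

cell 4 has just one choice, so cell 4 = 2. Strike 2 from cell 1, cell 3, cell 5, cell 6.
cell 3 must be 5 (only option left). Strike 5 from cell 5.
So cell 5 = 4.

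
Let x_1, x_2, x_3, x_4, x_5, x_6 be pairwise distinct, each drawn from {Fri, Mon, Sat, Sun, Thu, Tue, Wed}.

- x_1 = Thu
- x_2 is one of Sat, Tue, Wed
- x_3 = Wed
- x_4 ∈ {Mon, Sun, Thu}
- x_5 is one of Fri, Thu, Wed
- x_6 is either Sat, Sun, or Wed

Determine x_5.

x_1 must be Thu (only option left). Eliminate Thu elsewhere: x_4, x_5.
x_3's domain is down to {Wed}, so x_3 = Wed. Remove Wed from x_2, x_5, x_6.
So x_5 = Fri.

Fri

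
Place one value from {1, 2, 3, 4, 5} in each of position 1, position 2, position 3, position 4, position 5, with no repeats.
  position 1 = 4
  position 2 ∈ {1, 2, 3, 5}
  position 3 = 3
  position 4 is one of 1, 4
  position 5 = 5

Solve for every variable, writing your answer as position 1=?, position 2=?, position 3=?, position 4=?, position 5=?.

position 1's domain is down to {4}, so position 1 = 4. Strike 4 from position 4.
position 3 has just one choice, so position 3 = 3. Eliminate 3 elsewhere: position 2.
position 4's domain is down to {1}, so position 4 = 1. Remove 1 from position 2.
That leaves position 5 = 5. Eliminate 5 elsewhere: position 2.
That leaves position 2 = 2.

position 1=4, position 2=2, position 3=3, position 4=1, position 5=5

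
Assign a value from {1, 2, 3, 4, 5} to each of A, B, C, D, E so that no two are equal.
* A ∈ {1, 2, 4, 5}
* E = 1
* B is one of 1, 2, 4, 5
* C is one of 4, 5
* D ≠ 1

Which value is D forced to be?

E has just one choice, so E = 1. Eliminate 1 elsewhere: A, B.
The 4 still-open variables draw from only 4 values {2, 3, 4, 5}, so each is used; only D can be 3, hence D = 3.

3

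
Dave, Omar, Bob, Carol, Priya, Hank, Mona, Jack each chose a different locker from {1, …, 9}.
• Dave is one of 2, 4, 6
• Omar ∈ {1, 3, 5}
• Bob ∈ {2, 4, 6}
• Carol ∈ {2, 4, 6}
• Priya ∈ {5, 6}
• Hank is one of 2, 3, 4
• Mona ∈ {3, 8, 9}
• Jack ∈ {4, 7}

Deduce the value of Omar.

Dave, Bob, Carol between them cover only {2, 4, 6} — a naked triple. Remove those values from Priya, Hank, Jack.
Priya has just one choice, so Priya = 5. Remove 5 from Omar.
Hank's domain is down to {3}, so Hank = 3. Remove 3 from Omar, Mona.
So Omar = 1.

1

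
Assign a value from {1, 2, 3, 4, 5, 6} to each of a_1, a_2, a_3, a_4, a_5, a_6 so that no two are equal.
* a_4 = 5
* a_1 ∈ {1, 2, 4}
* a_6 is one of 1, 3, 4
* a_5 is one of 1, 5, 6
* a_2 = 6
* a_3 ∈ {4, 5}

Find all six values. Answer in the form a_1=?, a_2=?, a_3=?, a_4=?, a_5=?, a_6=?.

a_2's domain is down to {6}, so a_2 = 6. Remove 6 from a_5.
a_4 has just one choice, so a_4 = 5. Eliminate 5 elsewhere: a_3, a_5.
That leaves a_5 = 1. Strike 1 from a_1, a_6.
a_3 must be 4 (only option left). Strike 4 from a_1, a_6.
That leaves a_6 = 3.
a_1 must be 2 (only option left).

a_1=2, a_2=6, a_3=4, a_4=5, a_5=1, a_6=3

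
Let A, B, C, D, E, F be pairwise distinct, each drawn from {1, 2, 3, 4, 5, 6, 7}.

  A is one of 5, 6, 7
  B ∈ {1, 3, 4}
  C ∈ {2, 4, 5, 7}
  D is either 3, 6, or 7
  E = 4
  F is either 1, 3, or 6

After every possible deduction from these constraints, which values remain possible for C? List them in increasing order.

E has just one choice, so E = 4. Remove 4 from B, C.
No further eliminations apply; C can still be any of 2, 5, 7.

2, 5, 7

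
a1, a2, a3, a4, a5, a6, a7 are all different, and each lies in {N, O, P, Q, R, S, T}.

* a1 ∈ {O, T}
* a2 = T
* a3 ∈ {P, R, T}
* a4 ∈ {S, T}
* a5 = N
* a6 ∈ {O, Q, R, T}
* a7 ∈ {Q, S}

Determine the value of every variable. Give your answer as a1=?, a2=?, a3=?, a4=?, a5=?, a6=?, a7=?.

a2 has just one choice, so a2 = T. So a1, a3, a4, a6 can't be T.
a4's domain is down to {S}, so a4 = S. So a7 can't be S.
a5 must be N (only option left).
That leaves a7 = Q. So a6 can't be Q.
a1's domain is down to {O}, so a1 = O. Strike O from a6.
a6 must be R (only option left). Eliminate R elsewhere: a3.
a3's domain is down to {P}, so a3 = P.

a1=O, a2=T, a3=P, a4=S, a5=N, a6=R, a7=Q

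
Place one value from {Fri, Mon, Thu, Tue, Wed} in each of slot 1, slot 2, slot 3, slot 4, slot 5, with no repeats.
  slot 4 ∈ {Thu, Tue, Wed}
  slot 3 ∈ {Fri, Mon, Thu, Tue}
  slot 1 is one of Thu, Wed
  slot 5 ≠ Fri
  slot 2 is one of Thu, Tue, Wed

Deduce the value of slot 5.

Mon

Among the 5 variables, Fri fits only slot 3 (and all 5 values in {Fri, Mon, Thu, Tue, Wed} must be used), so slot 3 = Fri.
The 4 still-open variables draw from only 4 values {Mon, Thu, Tue, Wed}, so each is used; only slot 5 can be Mon, hence slot 5 = Mon.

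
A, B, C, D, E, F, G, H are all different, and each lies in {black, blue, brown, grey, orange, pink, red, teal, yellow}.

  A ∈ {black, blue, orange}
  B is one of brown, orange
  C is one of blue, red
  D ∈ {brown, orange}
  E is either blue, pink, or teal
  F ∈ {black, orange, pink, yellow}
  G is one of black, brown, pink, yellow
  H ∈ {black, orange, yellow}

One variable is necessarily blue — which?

A

The 8 variables draw from only 8 values {black, blue, brown, orange, pink, red, teal, yellow}, so each is used; only C can be red, hence C = red.
The 7 still-open variables together cover exactly {black, blue, brown, orange, pink, teal, yellow} — 7 values for 7 variables — and teal appears only in E's list, so E = teal.
The 6 still-open variables draw from only 6 values {black, blue, brown, orange, pink, yellow}, so each is used; only A can be blue, hence A = blue.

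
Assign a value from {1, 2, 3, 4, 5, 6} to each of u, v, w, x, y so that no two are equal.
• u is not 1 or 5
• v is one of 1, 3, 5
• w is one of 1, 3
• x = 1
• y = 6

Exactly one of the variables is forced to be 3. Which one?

x's domain is down to {1}, so x = 1. Eliminate 1 elsewhere: v, w.
So 3 goes to w.

w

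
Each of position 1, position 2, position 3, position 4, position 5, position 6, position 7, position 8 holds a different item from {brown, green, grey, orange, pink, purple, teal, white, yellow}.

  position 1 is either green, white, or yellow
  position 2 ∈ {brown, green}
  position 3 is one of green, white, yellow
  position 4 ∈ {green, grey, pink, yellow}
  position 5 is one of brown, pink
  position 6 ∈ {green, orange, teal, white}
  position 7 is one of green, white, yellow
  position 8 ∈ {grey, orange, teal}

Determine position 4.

grey

position 1, position 3, position 7 between them cover only {green, white, yellow} — a naked triple. Remove those values from position 2, position 4, position 6.
position 2's domain is down to {brown}, so position 2 = brown. So position 5 can't be brown.
position 5 must be pink (only option left). Eliminate pink elsewhere: position 4.
So position 4 = grey.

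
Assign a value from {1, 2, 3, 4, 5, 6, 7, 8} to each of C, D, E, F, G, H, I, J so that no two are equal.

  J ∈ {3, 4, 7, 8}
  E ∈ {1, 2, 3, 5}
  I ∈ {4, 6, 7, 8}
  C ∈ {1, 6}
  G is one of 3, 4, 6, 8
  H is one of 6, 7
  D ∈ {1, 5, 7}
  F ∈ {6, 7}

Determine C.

The 8 variables draw from only 8 values {1, 2, 3, 4, 5, 6, 7, 8}, so each is used; only E can be 2, hence E = 2.
The 7 still-open variables draw from only 7 values {1, 3, 4, 5, 6, 7, 8}, so each is used; only D can be 5, hence D = 5.
The 6 still-open variables draw from only 6 values {1, 3, 4, 6, 7, 8}, so each is used; only C can be 1, hence C = 1.

1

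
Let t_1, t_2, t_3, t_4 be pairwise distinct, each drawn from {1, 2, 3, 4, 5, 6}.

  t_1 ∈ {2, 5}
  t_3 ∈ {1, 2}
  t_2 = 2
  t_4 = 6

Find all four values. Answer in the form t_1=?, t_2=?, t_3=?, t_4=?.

t_1=5, t_2=2, t_3=1, t_4=6

t_2's domain is down to {2}, so t_2 = 2. So t_1, t_3 can't be 2.
That leaves t_3 = 1.
t_4's domain is down to {6}, so t_4 = 6.
t_1 has just one choice, so t_1 = 5.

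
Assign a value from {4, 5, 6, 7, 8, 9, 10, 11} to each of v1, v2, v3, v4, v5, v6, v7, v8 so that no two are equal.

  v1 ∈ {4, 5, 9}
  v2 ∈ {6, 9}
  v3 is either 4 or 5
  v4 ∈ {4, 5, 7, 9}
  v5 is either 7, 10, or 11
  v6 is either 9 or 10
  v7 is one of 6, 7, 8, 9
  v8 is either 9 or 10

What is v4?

7

The 8 variables draw from only 8 values {4, 5, 6, 7, 8, 9, 10, 11}, so each is used; only v7 can be 8, hence v7 = 8.
Among the 7 still-open variables, 6 fits only v2 (and all 7 values in {4, 5, 6, 7, 9, 10, 11} must be used), so v2 = 6.
The 6 still-open variables together cover exactly {4, 5, 7, 9, 10, 11} — 6 values for 6 variables — and 11 appears only in v5's list, so v5 = 11.
The 5 still-open variables draw from only 5 values {4, 5, 7, 9, 10}, so each is used; only v4 can be 7, hence v4 = 7.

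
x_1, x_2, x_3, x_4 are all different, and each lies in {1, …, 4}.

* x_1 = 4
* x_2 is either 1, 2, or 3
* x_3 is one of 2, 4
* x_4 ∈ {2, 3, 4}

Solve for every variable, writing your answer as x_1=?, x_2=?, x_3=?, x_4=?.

x_1 has just one choice, so x_1 = 4. Strike 4 from x_3, x_4.
x_3 has just one choice, so x_3 = 2. Remove 2 from x_2, x_4.
x_4's domain is down to {3}, so x_4 = 3. So x_2 can't be 3.
x_2's domain is down to {1}, so x_2 = 1.

x_1=4, x_2=1, x_3=2, x_4=3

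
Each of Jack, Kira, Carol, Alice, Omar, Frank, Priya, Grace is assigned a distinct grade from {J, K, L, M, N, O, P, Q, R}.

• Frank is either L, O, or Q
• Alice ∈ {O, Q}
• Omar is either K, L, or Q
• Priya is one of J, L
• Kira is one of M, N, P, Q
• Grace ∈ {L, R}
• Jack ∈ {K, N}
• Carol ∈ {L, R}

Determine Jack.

Carol and Grace share exactly the 2 values {L, R}; by pigeonhole those values go to them, so strike L, R from Omar, Frank, Priya.
Priya must be J (only option left).
The 2 variables Alice and Frank are confined to {O, Q}, which locks those values in; drop them from Kira, Omar.
Omar has just one choice, so Omar = K. Strike K from Jack.
So Jack = N.

N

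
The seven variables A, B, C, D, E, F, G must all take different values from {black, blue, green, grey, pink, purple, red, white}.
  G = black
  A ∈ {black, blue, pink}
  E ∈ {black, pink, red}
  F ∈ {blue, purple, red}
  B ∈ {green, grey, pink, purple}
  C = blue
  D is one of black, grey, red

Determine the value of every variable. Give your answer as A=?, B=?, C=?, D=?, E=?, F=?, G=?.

C has just one choice, so C = blue. Eliminate blue elsewhere: A, F.
G's domain is down to {black}, so G = black. Remove black from A, D, E.
That leaves A = pink. Eliminate pink elsewhere: B, E.
E has just one choice, so E = red. Remove red from D, F.
F has just one choice, so F = purple. Eliminate purple elsewhere: B.
D's domain is down to {grey}, so D = grey. Eliminate grey elsewhere: B.
B must be green (only option left).

A=pink, B=green, C=blue, D=grey, E=red, F=purple, G=black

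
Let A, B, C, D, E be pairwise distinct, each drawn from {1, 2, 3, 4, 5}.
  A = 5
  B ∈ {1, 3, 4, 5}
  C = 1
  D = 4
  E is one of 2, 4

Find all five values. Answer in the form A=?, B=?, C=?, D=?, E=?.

A must be 5 (only option left). Remove 5 from B.
That leaves C = 1. So B can't be 1.
D's domain is down to {4}, so D = 4. Strike 4 from B, E.
E must be 2 (only option left).
B has just one choice, so B = 3.

A=5, B=3, C=1, D=4, E=2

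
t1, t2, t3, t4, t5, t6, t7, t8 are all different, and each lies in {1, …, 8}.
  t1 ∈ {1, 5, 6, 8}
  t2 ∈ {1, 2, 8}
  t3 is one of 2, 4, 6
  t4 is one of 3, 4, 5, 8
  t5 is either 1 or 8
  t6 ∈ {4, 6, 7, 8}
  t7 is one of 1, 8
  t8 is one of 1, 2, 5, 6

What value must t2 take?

The 8 variables together cover exactly {1, 2, 3, 4, 5, 6, 7, 8} — 8 values for 8 variables — and 3 appears only in t4's list, so t4 = 3.
The 7 still-open variables together cover exactly {1, 2, 4, 5, 6, 7, 8} — 7 values for 7 variables — and 7 appears only in t6's list, so t6 = 7.
The 6 still-open variables together cover exactly {1, 2, 4, 5, 6, 8} — 6 values for 6 variables — and 4 appears only in t3's list, so t3 = 4.
The 2 variables t5 and t7 are confined to {1, 8}, which locks those values in; drop them from t1, t2, t8.
So t2 = 2.

2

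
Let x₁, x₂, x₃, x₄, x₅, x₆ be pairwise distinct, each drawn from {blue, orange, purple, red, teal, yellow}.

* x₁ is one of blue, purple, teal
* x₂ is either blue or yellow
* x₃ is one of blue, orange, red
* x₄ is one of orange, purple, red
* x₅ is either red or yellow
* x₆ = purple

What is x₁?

x₆ has just one choice, so x₆ = purple. So x₁, x₄ can't be purple.
The 5 still-open variables together cover exactly {blue, orange, red, teal, yellow} — 5 values for 5 variables — and teal appears only in x₁'s list, so x₁ = teal.

teal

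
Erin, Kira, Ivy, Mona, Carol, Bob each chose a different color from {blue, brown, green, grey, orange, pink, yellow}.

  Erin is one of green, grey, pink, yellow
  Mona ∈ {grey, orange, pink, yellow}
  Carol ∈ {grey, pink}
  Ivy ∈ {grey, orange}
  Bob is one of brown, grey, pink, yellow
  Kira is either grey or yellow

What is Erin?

green

The 6 variables draw from only 6 values {brown, green, grey, orange, pink, yellow}, so each is used; only Bob can be brown, hence Bob = brown.
Among the 5 still-open variables, green fits only Erin (and all 5 values in {green, grey, orange, pink, yellow} must be used), so Erin = green.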